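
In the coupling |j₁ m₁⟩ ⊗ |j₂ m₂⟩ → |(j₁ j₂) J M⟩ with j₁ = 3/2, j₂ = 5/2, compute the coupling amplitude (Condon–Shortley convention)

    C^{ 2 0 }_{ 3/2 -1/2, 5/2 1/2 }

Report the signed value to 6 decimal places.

−√(1/14) = -0.267261

triangle: 2!·1!·3!/7! = 12/5040
(j±m)!: 1!·2!·3!·2!·2!·2! = 96
prefactor² = (2J+1)·Δ·N² = 8/7
  k=1: −1/(1!·1!·1!·2!·0!·1!) = -1/2
  k=2: +1/(2!·0!·0!·1!·1!·2!) = 1/4
Σ = -1/4  ⇒  CG² = 8/7·(-1/4)² = 1/14
CG = −√(1/14) = -0.267261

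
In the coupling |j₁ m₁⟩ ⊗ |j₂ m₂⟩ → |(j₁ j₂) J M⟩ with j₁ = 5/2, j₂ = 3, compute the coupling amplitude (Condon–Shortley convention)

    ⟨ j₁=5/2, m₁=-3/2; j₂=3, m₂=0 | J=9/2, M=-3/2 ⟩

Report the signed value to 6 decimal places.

triangle: 1!×4!×5!/11! = 2880/39916800
(j±m)!: 1!×4!×3!×3!×3!×6! = 3732480
prefactor² = (2J+1)×Δ×N² = 207360/77
  k=0: +1/(0!×1!×4!×3!×0!×2!) = 1/288
  k=1: −1/(1!×0!×3!×2!×1!×3!) = -1/72
Σ = -1/96  ⇒  CG² = 207360/77×(-1/96)² = 45/154
CG = −√(45/154) = -0.540562

-0.540562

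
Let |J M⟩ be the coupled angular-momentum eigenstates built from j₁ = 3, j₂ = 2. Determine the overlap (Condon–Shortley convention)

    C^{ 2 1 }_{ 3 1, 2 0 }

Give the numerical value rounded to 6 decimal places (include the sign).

-0.377964  (= −√(1/7))

j₁+j₂−J=3  J+j₁−j₂=3  J−j₁+j₂=1  j₁+j₂+J+1=8
(j₁±m₁, j₂±m₂, J±M) = (4,2,2,2,3,1)
P² = 36/7
sum k=1..2:
  [1] −1/4 = -1/4
  [2] +1/12 = 1/12
S = -1/6
C² = P²·S² = 1/7 ; C = -0.377964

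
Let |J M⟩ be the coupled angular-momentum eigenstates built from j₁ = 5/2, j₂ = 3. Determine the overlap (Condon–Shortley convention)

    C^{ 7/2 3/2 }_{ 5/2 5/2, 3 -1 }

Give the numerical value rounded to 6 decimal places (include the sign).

+√(8/21) = +0.617213

√[8·2!3!4!/10! · 5!0!2!4!5!2!] = √(6144/7)
  +(−1)^0/∏(0,2,0,2,3,2)! = 1/48  (running 1/48)
⟨..|..⟩ = √(6144/7)·(1/48) = +0.617213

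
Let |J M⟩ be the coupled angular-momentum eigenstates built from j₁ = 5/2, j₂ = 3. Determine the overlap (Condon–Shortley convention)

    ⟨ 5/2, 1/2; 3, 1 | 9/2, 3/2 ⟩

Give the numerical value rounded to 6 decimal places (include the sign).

−√(5/231) ≈ -0.147122

√[10·1!4!5!/11! · 3!2!4!2!6!3!] = √(138240/77)
  +(−1)^0/∏(0,1,2,4,2,1)! = 1/96  (running 1/96)
  +(−1)^1/∏(1,0,1,3,3,2)! = -1/72  (running -1/288)
⟨..|..⟩ = √(138240/77)·(-1/288) = -0.147122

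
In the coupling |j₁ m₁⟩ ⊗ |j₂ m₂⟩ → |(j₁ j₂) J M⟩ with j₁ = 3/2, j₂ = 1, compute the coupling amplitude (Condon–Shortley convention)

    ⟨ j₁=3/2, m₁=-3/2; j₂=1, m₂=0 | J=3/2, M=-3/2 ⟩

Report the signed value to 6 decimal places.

-0.774597  (= −√(3/5))

j₁+j₂−J=1  J+j₁−j₂=2  J−j₁+j₂=1  j₁+j₂+J+1=5
(j₁±m₁, j₂±m₂, J±M) = (0,3,1,1,0,3)
P² = 12/5
sum k=1..1:
  [1] −1/2 = -1/2
S = -1/2
C² = P²·S² = 3/5 ; C = -0.774597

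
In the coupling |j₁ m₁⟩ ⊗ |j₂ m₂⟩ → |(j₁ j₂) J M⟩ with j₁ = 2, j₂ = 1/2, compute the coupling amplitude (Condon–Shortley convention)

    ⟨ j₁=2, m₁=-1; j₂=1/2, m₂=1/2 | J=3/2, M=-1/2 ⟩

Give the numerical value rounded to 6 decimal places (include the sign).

√[4·1!3!0!/5! · 1!3!1!0!1!2!] = √(12/5)
  +(−1)^1/∏(1,0,2,0,1,0)! = -1/2  (running -1/2)
⟨..|..⟩ = √(12/5)·(-1/2) = -0.774597

-0.774597  (= −√(3/5))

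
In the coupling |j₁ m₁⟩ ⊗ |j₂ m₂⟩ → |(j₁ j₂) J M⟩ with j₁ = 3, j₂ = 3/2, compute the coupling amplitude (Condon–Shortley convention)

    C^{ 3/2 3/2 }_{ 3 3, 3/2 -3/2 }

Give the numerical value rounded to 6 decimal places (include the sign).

j₁+j₂−J=3  J+j₁−j₂=3  J−j₁+j₂=0  j₁+j₂+J+1=7
(j₁±m₁, j₂±m₂, J±M) = (6,0,0,3,3,0)
P² = 5184/7
sum k=0..0:
  [0] +1/36 = 1/36
S = 1/36
C² = P²·S² = 4/7 ; C = +0.755929

+0.755929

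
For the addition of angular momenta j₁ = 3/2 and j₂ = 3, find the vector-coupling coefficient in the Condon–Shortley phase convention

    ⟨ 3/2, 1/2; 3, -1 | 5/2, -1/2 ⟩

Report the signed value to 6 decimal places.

√[6·2!1!4!/8! · 2!1!2!4!2!3!] = √(288/35)
  +(−1)^0/∏(0,2,1,2,0,2)! = 1/8  (running 1/8)
  +(−1)^1/∏(1,1,0,1,1,3)! = -1/6  (running -1/24)
⟨..|..⟩ = √(288/35)·(-1/24) = -0.119523

−√(1/70) = -0.119523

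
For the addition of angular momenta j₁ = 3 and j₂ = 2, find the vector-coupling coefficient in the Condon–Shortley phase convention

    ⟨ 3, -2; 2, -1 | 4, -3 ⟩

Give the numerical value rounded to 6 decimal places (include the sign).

-0.223607

√[9·1!5!3!/10! · 1!5!1!3!1!7!] = √(6480)
  +(−1)^0/∏(0,1,5,1,0,2)! = 1/240  (running 1/240)
  +(−1)^1/∏(1,0,4,0,1,3)! = -1/144  (running -1/360)
⟨..|..⟩ = √(6480)·(-1/360) = -0.223607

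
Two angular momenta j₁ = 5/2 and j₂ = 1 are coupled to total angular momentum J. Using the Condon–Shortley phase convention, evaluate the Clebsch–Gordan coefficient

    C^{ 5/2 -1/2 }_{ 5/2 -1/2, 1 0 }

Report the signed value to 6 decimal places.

j₁+j₂−J=1  J+j₁−j₂=4  J−j₁+j₂=1  j₁+j₂+J+1=7
(j₁±m₁, j₂±m₂, J±M) = (2,3,1,1,2,3)
P² = 144/35
sum k=0..1:
  [0] +1/6 = 1/6
  [1] −1/4 = -1/4
S = -1/12
C² = P²·S² = 1/35 ; C = -0.169031

-0.169031  (= −√(1/35))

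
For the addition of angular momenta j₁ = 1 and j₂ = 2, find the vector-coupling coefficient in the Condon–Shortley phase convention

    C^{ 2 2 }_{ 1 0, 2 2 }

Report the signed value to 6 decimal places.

j₁+j₂−J=1  J+j₁−j₂=1  J−j₁+j₂=3  j₁+j₂+J+1=6
(j₁±m₁, j₂±m₂, J±M) = (1,1,4,0,4,0)
P² = 24
sum k=1..1:
  [1] −1/6 = -1/6
S = -1/6
C² = P²·S² = 2/3 ; C = -0.816497

−√(2/3) = -0.816497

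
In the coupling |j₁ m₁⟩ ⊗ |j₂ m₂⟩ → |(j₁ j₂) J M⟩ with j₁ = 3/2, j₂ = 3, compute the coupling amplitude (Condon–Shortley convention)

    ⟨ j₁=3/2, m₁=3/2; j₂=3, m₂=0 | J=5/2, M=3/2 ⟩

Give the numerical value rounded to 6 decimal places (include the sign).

+0.507093

j₁+j₂−J=2  J+j₁−j₂=1  J−j₁+j₂=4  j₁+j₂+J+1=8
(j₁±m₁, j₂±m₂, J±M) = (3,0,3,3,4,1)
P² = 1296/35
sum k=0..0:
  [0] +1/12 = 1/12
S = 1/12
C² = P²·S² = 9/35 ; C = +0.507093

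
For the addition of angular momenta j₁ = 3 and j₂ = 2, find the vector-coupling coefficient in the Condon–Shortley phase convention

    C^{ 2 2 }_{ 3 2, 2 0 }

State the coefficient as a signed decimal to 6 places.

-0.597614  (= −√(5/14))

j₁+j₂−J=3  J+j₁−j₂=3  J−j₁+j₂=1  j₁+j₂+J+1=8
(j₁±m₁, j₂±m₂, J±M) = (5,1,2,2,4,0)
P² = 360/7
sum k=1..1:
  [1] −1/12 = -1/12
S = -1/12
C² = P²·S² = 5/14 ; C = -0.597614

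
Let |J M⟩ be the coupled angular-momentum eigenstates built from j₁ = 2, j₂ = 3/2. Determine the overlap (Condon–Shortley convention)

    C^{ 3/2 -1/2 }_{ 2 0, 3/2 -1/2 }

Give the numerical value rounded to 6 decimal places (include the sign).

√[4·2!2!1!/6! · 2!2!1!2!1!2!] = √(16/45)
  +(−1)^0/∏(0,2,2,1,0,0)! = 1/4  (running 1/4)
  +(−1)^1/∏(1,1,1,0,1,1)! = -1  (running -3/4)
⟨..|..⟩ = √(16/45)·(-3/4) = -0.447214

-0.447214  (= −√(1/5))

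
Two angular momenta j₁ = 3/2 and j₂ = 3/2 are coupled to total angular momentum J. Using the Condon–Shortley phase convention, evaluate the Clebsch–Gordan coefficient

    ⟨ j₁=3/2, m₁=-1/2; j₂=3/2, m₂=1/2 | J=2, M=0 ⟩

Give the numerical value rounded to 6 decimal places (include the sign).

triangle: 1!·2!·2!/6! = 4/720
(j±m)!: 1!·2!·2!·1!·2!·2! = 16
prefactor² = (2J+1)·Δ·N² = 4/9
  k=0: +1/(0!·1!·2!·2!·0!·0!) = 1/4
  k=1: −1/(1!·0!·1!·1!·1!·1!) = -1
Σ = -3/4  ⇒  CG² = 4/9·(-3/4)² = 1/4
CG = −√(1/4) = -0.500000

-0.500000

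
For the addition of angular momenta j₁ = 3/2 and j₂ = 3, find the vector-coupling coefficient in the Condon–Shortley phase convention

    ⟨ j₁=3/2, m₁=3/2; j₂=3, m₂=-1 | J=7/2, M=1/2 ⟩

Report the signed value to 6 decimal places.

+0.617213

j₁+j₂−J=1  J+j₁−j₂=2  J−j₁+j₂=5  j₁+j₂+J+1=9
(j₁±m₁, j₂±m₂, J±M) = (3,0,2,4,4,3)
P² = 1536/7
sum k=0..0:
  [0] +1/24 = 1/24
S = 1/24
C² = P²·S² = 8/21 ; C = +0.617213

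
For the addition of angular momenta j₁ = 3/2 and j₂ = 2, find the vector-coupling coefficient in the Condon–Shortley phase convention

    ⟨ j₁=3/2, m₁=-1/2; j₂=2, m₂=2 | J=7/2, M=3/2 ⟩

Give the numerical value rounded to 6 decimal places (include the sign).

+0.377964  (= +√(1/7))

√[8·0!3!4!/8! · 1!2!4!0!5!2!] = √(2304/7)
  +(−1)^0/∏(0,0,2,4,1,0)! = 1/48  (running 1/48)
⟨..|..⟩ = √(2304/7)·(1/48) = +0.377964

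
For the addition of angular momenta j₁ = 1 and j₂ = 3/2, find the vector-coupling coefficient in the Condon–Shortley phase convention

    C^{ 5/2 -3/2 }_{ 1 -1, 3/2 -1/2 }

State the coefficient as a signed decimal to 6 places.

+√(3/5) = +0.774597

j₁+j₂−J=0  J+j₁−j₂=2  J−j₁+j₂=3  j₁+j₂+J+1=6
(j₁±m₁, j₂±m₂, J±M) = (0,2,1,2,1,4)
P² = 48/5
sum k=0..0:
  [0] +1/4 = 1/4
S = 1/4
C² = P²·S² = 3/5 ; C = +0.774597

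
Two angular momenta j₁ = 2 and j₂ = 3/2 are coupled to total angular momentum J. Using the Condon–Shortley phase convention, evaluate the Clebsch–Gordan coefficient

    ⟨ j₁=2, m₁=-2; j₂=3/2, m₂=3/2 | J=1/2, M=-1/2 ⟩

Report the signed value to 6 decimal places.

j₁+j₂−J=3  J+j₁−j₂=1  J−j₁+j₂=0  j₁+j₂+J+1=5
(j₁±m₁, j₂±m₂, J±M) = (0,4,3,0,0,1)
P² = 72/5
sum k=3..3:
  [3] −1/6 = -1/6
S = -1/6
C² = P²·S² = 2/5 ; C = -0.632456

−√(2/5) = -0.632456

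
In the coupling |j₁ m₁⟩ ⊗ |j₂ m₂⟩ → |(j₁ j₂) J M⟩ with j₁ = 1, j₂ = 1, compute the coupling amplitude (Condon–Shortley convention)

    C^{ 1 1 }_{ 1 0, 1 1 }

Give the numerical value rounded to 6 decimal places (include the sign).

-0.707107

√[3·1!1!1!/4! · 1!1!2!0!2!0!] = √(1/2)
  +(−1)^1/∏(1,0,0,1,1,0)! = -1  (running -1)
⟨..|..⟩ = √(1/2)·(-1) = -0.707107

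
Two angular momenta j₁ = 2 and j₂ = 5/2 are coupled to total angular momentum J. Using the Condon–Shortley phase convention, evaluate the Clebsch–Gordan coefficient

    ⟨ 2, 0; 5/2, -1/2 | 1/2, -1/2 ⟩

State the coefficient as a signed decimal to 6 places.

+0.447214  (= +√(1/5))

√[2·4!0!1!/6! · 2!2!2!3!0!1!] = √(16/5)
  +(−1)^2/∏(2,2,0,0,0,1)! = 1/4  (running 1/4)
⟨..|..⟩ = √(16/5)·(1/4) = +0.447214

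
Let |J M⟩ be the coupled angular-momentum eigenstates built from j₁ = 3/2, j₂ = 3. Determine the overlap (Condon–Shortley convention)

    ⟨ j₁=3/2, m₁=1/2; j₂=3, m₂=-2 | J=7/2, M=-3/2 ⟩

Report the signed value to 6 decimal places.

triangle: 1!·2!·5!/9! = 240/362880
(j±m)!: 2!·1!·1!·5!·2!·5! = 57600
prefactor² = (2J+1)·Δ·N² = 6400/21
  k=0: +1/(0!·1!·1!·1!·1!·4!) = 1/24
  k=1: −1/(1!·0!·0!·0!·2!·5!) = -1/240
Σ = 3/80  ⇒  CG² = 6400/21·3/80² = 3/7
CG = +√(3/7) = +0.654654

+√(3/7) = +0.654654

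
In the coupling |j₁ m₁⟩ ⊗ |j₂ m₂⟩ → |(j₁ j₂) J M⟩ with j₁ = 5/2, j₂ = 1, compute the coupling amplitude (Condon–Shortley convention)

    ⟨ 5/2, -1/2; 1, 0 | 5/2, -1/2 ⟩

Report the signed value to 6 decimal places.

−√(1/35) ≈ -0.169031

j₁+j₂−J=1  J+j₁−j₂=4  J−j₁+j₂=1  j₁+j₂+J+1=7
(j₁±m₁, j₂±m₂, J±M) = (2,3,1,1,2,3)
P² = 144/35
sum k=0..1:
  [0] +1/6 = 1/6
  [1] −1/4 = -1/4
S = -1/12
C² = P²·S² = 1/35 ; C = -0.169031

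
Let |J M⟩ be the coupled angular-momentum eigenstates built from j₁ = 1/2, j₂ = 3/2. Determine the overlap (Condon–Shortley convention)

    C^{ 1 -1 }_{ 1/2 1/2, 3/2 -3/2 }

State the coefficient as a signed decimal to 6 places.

√[3·1!0!2!/4! · 1!0!0!3!0!2!] = √(3)
  +(−1)^0/∏(0,1,0,0,0,2)! = 1/2  (running 1/2)
⟨..|..⟩ = √(3)·(1/2) = +0.866025

+0.866025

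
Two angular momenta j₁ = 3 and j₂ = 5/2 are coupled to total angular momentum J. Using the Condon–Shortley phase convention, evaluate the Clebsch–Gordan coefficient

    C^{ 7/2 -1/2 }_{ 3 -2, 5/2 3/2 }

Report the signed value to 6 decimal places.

j₁+j₂−J=2  J+j₁−j₂=4  J−j₁+j₂=3  j₁+j₂+J+1=10
(j₁±m₁, j₂±m₂, J±M) = (1,5,4,1,3,4)
P² = 9216/35
sum k=1..2:
  [1] −1/144 = -1/144
  [2] +1/24 = 1/24
S = 5/144
C² = P²·S² = 20/63 ; C = +0.563436

+0.563436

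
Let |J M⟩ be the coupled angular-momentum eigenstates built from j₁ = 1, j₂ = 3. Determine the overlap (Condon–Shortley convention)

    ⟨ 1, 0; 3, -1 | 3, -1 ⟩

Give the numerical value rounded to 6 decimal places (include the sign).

j₁+j₂−J=1  J+j₁−j₂=1  J−j₁+j₂=5  j₁+j₂+J+1=8
(j₁±m₁, j₂±m₂, J±M) = (1,1,2,4,2,4)
P² = 48
sum k=0..1:
  [0] +1/12 = 1/12
  [1] −1/24 = -1/24
S = 1/24
C² = P²·S² = 1/12 ; C = +0.288675

+0.288675  (= +√(1/12))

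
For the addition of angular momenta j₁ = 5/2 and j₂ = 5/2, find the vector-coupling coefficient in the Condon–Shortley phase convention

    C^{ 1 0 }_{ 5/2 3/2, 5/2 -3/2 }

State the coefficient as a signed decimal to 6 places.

triangle: 4!*1!*1!/7! = 24/5040
(j±m)!: 4!*1!*1!*4!*1!*1! = 576
prefactor² = (2J+1)*Δ*N² = 288/35
  k=0: +1/(0!*4!*1!*1!*0!*0!) = 1/24
  k=1: −1/(1!*3!*0!*0!*1!*1!) = -1/6
Σ = -1/8  ⇒  CG² = 288/35*(-1/8)² = 9/70
CG = −√(9/70) = -0.358569

-0.358569  (= −√(9/70))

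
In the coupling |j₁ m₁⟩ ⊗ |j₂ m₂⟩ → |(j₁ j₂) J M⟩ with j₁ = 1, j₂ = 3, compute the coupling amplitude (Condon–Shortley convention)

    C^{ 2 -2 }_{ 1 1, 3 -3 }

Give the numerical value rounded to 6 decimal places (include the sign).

√[5·2!0!4!/7! · 2!0!0!6!0!4!] = √(11520/7)
  +(−1)^0/∏(0,2,0,0,0,4)! = 1/48  (running 1/48)
⟨..|..⟩ = √(11520/7)·(1/48) = +0.845154

+√(5/7) = +0.845154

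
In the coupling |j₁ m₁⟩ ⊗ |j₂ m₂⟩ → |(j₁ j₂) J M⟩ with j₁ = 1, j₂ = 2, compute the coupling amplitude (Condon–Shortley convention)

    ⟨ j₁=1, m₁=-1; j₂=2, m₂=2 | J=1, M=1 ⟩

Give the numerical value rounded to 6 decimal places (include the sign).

+0.774597  (= +√(3/5))

√[3·2!0!2!/5! · 0!2!4!0!2!0!] = √(48/5)
  +(−1)^2/∏(2,0,0,2,0,0)! = 1/4  (running 1/4)
⟨..|..⟩ = √(48/5)·(1/4) = +0.774597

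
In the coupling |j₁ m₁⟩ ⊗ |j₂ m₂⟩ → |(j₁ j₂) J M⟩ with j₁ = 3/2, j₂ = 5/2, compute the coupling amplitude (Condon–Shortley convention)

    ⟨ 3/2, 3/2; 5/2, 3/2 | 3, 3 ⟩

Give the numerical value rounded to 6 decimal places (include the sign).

√[7·1!2!4!/8! · 3!0!4!1!6!0!] = √(864)
  +(−1)^0/∏(0,1,0,4,2,0)! = 1/48  (running 1/48)
⟨..|..⟩ = √(864)·(1/48) = +0.612372

+0.612372  (= +√(3/8))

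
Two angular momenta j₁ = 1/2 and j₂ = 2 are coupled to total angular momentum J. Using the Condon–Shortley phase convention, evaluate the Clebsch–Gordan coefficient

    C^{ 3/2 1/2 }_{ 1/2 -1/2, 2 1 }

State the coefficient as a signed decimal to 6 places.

-0.774597  (= −√(3/5))

j₁+j₂−J=1  J+j₁−j₂=0  J−j₁+j₂=3  j₁+j₂+J+1=5
(j₁±m₁, j₂±m₂, J±M) = (0,1,3,1,2,1)
P² = 12/5
sum k=1..1:
  [1] −1/2 = -1/2
S = -1/2
C² = P²·S² = 3/5 ; C = -0.774597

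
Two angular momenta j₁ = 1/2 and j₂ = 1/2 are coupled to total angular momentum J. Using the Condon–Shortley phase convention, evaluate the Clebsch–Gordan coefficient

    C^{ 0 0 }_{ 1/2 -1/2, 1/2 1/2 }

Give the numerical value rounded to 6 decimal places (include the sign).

-0.707107  (= −√(1/2))

triangle: 1!×0!×0!/2! = 1/2
(j±m)!: 0!×1!×1!×0!×0!×0! = 1
prefactor² = (2J+1)×Δ×N² = 1/2
  k=1: −1/(1!×0!×0!×0!×0!×0!) = -1
Σ = -1  ⇒  CG² = 1/2×(-1)² = 1/2
CG = −√(1/2) = -0.707107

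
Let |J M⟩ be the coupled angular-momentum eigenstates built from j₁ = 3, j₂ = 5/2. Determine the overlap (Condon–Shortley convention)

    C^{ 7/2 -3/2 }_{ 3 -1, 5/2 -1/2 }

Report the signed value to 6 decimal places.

-0.487950  (= −√(5/21))

j₁+j₂−J=2  J+j₁−j₂=4  J−j₁+j₂=3  j₁+j₂+J+1=10
(j₁±m₁, j₂±m₂, J±M) = (2,4,2,3,2,5)
P² = 3072/35
sum k=0..2:
  [0] +1/96 = 1/96
  [1] −1/12 = -1/12
  [2] +1/48 = 1/48
S = -5/96
C² = P²·S² = 5/21 ; C = -0.487950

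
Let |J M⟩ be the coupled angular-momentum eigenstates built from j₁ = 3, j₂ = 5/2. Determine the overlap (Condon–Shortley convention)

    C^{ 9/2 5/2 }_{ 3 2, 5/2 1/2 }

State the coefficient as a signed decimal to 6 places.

√[10·1!5!4!/11! · 5!1!3!2!7!2!] = √(115200/11)
  +(−1)^0/∏(0,1,1,3,4,1)! = 1/144  (running 1/144)
  +(−1)^1/∏(1,0,0,2,5,2)! = -1/480  (running 7/1440)
⟨..|..⟩ = √(115200/11)·(7/1440) = +0.497468

+0.497468  (= +√(49/198))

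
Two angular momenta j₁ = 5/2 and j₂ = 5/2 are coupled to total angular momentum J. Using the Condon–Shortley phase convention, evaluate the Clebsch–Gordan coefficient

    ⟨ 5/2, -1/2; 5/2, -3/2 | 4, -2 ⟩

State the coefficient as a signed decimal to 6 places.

+0.422577  (= +√(5/28))

j₁+j₂−J=1  J+j₁−j₂=4  J−j₁+j₂=4  j₁+j₂+J+1=10
(j₁±m₁, j₂±m₂, J±M) = (2,3,1,4,2,6)
P² = 20736/35
sum k=0..1:
  [0] +1/36 = 1/36
  [1] −1/96 = -1/96
S = 5/288
C² = P²·S² = 5/28 ; C = +0.422577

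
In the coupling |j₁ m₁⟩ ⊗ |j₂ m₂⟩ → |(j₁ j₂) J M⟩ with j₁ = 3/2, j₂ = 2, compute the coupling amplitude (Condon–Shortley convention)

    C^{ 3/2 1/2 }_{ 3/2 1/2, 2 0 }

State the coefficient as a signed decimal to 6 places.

-0.447214  (= −√(1/5))

triangle: 2!·1!·2!/6! = 4/720
(j±m)!: 2!·1!·2!·2!·2!·1! = 16
prefactor² = (2J+1)·Δ·N² = 16/45
  k=0: +1/(0!·2!·1!·2!·0!·0!) = 1/4
  k=1: −1/(1!·1!·0!·1!·1!·1!) = -1
Σ = -3/4  ⇒  CG² = 16/45·(-3/4)² = 1/5
CG = −√(1/5) = -0.447214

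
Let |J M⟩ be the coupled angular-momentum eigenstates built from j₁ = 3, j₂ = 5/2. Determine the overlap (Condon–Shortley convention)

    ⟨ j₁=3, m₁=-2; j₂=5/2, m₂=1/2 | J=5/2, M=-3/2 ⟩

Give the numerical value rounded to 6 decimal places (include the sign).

triangle: 3!×3!×2!/9! = 72/362880
(j±m)!: 1!×5!×3!×2!×1!×4! = 34560
prefactor² = (2J+1)×Δ×N² = 288/7
  k=2: +1/(2!×1!×3!×1!×0!×1!) = 1/12
  k=3: −1/(3!×0!×2!×0!×1!×2!) = -1/24
Σ = 1/24  ⇒  CG² = 288/7×1/24² = 1/14
CG = +√(1/14) = +0.267261

+0.267261  (= +√(1/14))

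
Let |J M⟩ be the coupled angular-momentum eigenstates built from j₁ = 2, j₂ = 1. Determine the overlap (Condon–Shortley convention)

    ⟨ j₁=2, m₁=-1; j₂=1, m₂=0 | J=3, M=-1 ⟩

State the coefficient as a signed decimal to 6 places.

+√(8/15) ≈ +0.730297

√[7·0!4!2!/7! · 1!3!1!1!2!4!] = √(96/5)
  +(−1)^0/∏(0,0,3,1,1,1)! = 1/6  (running 1/6)
⟨..|..⟩ = √(96/5)·(1/6) = +0.730297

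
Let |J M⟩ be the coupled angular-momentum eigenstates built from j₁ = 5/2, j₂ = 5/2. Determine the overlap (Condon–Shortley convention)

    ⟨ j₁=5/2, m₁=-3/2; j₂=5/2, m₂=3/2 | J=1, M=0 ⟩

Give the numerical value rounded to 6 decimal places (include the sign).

j₁+j₂−J=4  J+j₁−j₂=1  J−j₁+j₂=1  j₁+j₂+J+1=7
(j₁±m₁, j₂±m₂, J±M) = (1,4,4,1,1,1)
P² = 288/35
sum k=3..4:
  [3] −1/6 = -1/6
  [4] +1/24 = 1/24
S = -1/8
C² = P²·S² = 9/70 ; C = -0.358569

−√(9/70) ≈ -0.358569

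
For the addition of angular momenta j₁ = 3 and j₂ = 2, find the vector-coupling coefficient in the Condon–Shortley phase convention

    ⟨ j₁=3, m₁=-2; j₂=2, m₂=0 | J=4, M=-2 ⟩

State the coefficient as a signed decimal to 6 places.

-0.585540

j₁+j₂−J=1  J+j₁−j₂=5  J−j₁+j₂=3  j₁+j₂+J+1=10
(j₁±m₁, j₂±m₂, J±M) = (1,5,2,2,2,6)
P² = 8640/7
sum k=0..1:
  [0] +1/240 = 1/240
  [1] −1/48 = -1/48
S = -1/60
C² = P²·S² = 12/35 ; C = -0.585540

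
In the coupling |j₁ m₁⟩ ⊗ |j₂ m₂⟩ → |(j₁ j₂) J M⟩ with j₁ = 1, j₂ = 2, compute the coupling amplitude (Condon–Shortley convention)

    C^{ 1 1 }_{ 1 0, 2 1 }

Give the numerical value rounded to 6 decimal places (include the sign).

√[3·2!0!2!/5! · 1!1!3!1!2!0!] = √(6/5)
  +(−1)^1/∏(1,1,0,2,0,0)! = -1/2  (running -1/2)
⟨..|..⟩ = √(6/5)·(-1/2) = -0.547723

-0.547723  (= −√(3/10))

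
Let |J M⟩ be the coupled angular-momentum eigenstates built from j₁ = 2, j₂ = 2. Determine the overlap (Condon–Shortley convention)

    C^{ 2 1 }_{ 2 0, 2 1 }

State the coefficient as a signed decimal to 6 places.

-0.267261  (= −√(1/14))

triangle: 2!*2!*2!/7! = 8/5040
(j±m)!: 2!*2!*3!*1!*3!*1! = 144
prefactor² = (2J+1)*Δ*N² = 8/7
  k=1: −1/(1!*1!*1!*2!*1!*0!) = -1/2
  k=2: +1/(2!*0!*0!*1!*2!*1!) = 1/4
Σ = -1/4  ⇒  CG² = 8/7*(-1/4)² = 1/14
CG = −√(1/14) = -0.267261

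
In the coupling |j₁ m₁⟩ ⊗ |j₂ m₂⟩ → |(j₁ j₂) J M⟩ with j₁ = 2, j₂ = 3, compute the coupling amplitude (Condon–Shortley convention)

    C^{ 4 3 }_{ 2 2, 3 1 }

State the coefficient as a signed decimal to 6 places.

√[9·1!3!5!/10! · 4!0!4!2!7!1!] = √(10368)
  +(−1)^0/∏(0,1,0,4,3,1)! = 1/144  (running 1/144)
⟨..|..⟩ = √(10368)·(1/144) = +0.707107

+√(1/2) = +0.707107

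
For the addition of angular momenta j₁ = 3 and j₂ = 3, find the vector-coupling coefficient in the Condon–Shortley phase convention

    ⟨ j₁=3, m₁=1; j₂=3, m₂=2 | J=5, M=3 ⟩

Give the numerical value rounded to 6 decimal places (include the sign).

√[11·1!5!5!/12! · 4!2!5!1!8!2!] = √(153600)
  +(−1)^0/∏(0,1,2,5,3,0)! = 1/1440  (running 1/1440)
  +(−1)^1/∏(1,0,1,4,4,1)! = -1/576  (running -1/960)
⟨..|..⟩ = √(153600)·(-1/960) = -0.408248

-0.408248  (= −√(1/6))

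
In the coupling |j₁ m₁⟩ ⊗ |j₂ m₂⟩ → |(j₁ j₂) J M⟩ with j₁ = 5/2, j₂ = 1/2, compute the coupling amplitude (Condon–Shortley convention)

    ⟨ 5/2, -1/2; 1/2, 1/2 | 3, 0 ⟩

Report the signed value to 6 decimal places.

triangle: 0!×5!×1!/7! = 120/5040
(j±m)!: 2!×3!×1!×0!×3!×3! = 432
prefactor² = (2J+1)×Δ×N² = 72
  k=0: +1/(0!×0!×3!×1!×2!×0!) = 1/12
Σ = 1/12  ⇒  CG² = 72×1/12² = 1/2
CG = +√(1/2) = +0.707107

+0.707107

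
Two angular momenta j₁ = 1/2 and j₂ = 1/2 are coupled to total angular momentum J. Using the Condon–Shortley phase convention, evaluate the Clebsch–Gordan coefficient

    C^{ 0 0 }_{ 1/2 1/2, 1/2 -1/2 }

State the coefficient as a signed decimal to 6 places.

+√(1/2) = +0.707107

√[1·1!0!0!/2! · 1!0!0!1!0!0!] = √(1/2)
  +(−1)^0/∏(0,1,0,0,0,0)! = 1  (running 1)
⟨..|..⟩ = √(1/2)·(1) = +0.707107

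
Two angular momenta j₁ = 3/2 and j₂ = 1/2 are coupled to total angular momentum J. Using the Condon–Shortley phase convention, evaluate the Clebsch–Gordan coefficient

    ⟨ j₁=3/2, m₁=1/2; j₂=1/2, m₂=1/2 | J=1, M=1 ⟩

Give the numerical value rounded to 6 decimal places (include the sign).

j₁+j₂−J=1  J+j₁−j₂=2  J−j₁+j₂=0  j₁+j₂+J+1=4
(j₁±m₁, j₂±m₂, J±M) = (2,1,1,0,2,0)
P² = 1
sum k=1..1:
  [1] −1/2 = -1/2
S = -1/2
C² = P²·S² = 1/4 ; C = -0.500000

−√(1/4) ≈ -0.500000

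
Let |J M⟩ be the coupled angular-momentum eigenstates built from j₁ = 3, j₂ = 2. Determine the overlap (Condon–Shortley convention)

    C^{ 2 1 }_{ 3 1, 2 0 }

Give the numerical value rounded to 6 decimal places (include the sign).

−√(1/7) ≈ -0.377964

j₁+j₂−J=3  J+j₁−j₂=3  J−j₁+j₂=1  j₁+j₂+J+1=8
(j₁±m₁, j₂±m₂, J±M) = (4,2,2,2,3,1)
P² = 36/7
sum k=1..2:
  [1] −1/4 = -1/4
  [2] +1/12 = 1/12
S = -1/6
C² = P²·S² = 1/7 ; C = -0.377964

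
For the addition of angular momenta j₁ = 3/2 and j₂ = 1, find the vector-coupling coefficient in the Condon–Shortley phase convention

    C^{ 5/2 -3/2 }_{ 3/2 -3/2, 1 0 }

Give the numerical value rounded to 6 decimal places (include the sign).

+0.632456

√[6·0!3!2!/6! · 0!3!1!1!1!4!] = √(72/5)
  +(−1)^0/∏(0,0,3,1,0,1)! = 1/6  (running 1/6)
⟨..|..⟩ = √(72/5)·(1/6) = +0.632456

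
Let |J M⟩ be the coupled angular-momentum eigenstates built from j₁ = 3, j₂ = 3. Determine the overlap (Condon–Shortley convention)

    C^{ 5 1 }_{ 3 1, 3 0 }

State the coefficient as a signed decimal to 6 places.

+√(5/42) = +0.345033

triangle: 1!*5!*5!/12! = 14400/479001600
(j±m)!: 4!*2!*3!*3!*6!*4! = 29859840
prefactor² = (2J+1)*Δ*N² = 69120/7
  k=0: +1/(0!*1!*2!*3!*3!*2!) = 1/144
  k=1: −1/(1!*0!*1!*2!*4!*3!) = -1/288
Σ = 1/288  ⇒  CG² = 69120/7*1/288² = 5/42
CG = +√(5/42) = +0.345033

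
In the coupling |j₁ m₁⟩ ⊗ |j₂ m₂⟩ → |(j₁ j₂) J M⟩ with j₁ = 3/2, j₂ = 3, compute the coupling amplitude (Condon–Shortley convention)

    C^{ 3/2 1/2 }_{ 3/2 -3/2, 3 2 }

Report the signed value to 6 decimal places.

-0.534522

triangle: 3!·0!·3!/7! = 36/5040
(j±m)!: 0!·3!·5!·1!·2!·1! = 1440
prefactor² = (2J+1)·Δ·N² = 288/7
  k=3: −1/(3!·0!·0!·2!·0!·1!) = -1/12
Σ = -1/12  ⇒  CG² = 288/7·(-1/12)² = 2/7
CG = −√(2/7) = -0.534522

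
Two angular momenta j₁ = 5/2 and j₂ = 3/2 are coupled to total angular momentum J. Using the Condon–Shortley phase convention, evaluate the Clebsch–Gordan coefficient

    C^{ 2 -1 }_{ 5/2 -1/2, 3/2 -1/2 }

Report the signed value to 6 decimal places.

j₁+j₂−J=2  J+j₁−j₂=3  J−j₁+j₂=1  j₁+j₂+J+1=7
(j₁±m₁, j₂±m₂, J±M) = (2,3,1,2,1,3)
P² = 12/7
sum k=0..1:
  [0] +1/12 = 1/12
  [1] −1/2 = -1/2
S = -5/12
C² = P²·S² = 25/84 ; C = -0.545545

-0.545545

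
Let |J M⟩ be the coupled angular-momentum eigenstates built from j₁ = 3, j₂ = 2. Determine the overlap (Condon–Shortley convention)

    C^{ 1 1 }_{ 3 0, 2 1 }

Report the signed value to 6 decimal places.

j₁+j₂−J=4  J+j₁−j₂=2  J−j₁+j₂=0  j₁+j₂+J+1=7
(j₁±m₁, j₂±m₂, J±M) = (3,3,3,1,2,0)
P² = 432/35
sum k=3..3:
  [3] −1/12 = -1/12
S = -1/12
C² = P²·S² = 3/35 ; C = -0.292770

-0.292770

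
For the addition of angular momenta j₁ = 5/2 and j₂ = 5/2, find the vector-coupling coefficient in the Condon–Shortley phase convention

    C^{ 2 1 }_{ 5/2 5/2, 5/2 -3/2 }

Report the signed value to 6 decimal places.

+√(5/14) ≈ +0.597614

triangle: 3!·2!·2!/8! = 24/40320
(j±m)!: 5!·0!·1!·4!·3!·1! = 17280
prefactor² = (2J+1)·Δ·N² = 360/7
  k=0: +1/(0!·3!·0!·1!·2!·1!) = 1/12
Σ = 1/12  ⇒  CG² = 360/7·1/12² = 5/14
CG = +√(5/14) = +0.597614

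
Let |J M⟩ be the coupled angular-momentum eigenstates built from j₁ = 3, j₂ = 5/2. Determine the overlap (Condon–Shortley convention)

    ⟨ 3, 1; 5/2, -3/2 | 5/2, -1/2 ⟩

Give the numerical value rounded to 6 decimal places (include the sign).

triangle: 3!·3!·2!/9! = 72/362880
(j±m)!: 4!·2!·1!·4!·2!·3! = 13824
prefactor² = (2J+1)·Δ·N² = 576/35
  k=0: +1/(0!·3!·2!·1!·1!·1!) = 1/12
  k=1: −1/(1!·2!·1!·0!·2!·2!) = -1/8
Σ = -1/24  ⇒  CG² = 576/35·(-1/24)² = 1/35
CG = −√(1/35) = -0.169031

−√(1/35) = -0.169031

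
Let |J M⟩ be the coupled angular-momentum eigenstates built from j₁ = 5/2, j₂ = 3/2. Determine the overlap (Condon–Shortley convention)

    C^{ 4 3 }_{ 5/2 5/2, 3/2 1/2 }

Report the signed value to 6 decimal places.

+√(3/8) = +0.612372

triangle: 0!·5!·3!/9! = 720/362880
(j±m)!: 5!·0!·2!·1!·7!·1! = 1209600
prefactor² = (2J+1)·Δ·N² = 21600
  k=0: +1/(0!·0!·0!·2!·5!·1!) = 1/240
Σ = 1/240  ⇒  CG² = 21600·1/240² = 3/8
CG = +√(3/8) = +0.612372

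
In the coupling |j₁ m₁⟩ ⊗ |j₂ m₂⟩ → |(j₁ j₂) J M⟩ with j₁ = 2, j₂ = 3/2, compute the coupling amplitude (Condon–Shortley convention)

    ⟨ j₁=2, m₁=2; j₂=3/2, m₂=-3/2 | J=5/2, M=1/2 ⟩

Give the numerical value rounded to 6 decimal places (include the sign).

+0.414039

triangle: 1!*3!*2!/7! = 12/5040
(j±m)!: 4!*0!*0!*3!*3!*2! = 1728
prefactor² = (2J+1)*Δ*N² = 864/35
  k=0: +1/(0!*1!*0!*0!*3!*2!) = 1/12
Σ = 1/12  ⇒  CG² = 864/35*1/12² = 6/35
CG = +√(6/35) = +0.414039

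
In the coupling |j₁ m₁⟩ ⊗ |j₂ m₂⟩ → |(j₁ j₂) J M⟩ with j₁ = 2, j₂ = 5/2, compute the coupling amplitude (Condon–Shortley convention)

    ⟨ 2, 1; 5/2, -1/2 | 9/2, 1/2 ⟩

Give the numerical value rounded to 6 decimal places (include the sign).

j₁+j₂−J=0  J+j₁−j₂=4  J−j₁+j₂=5  j₁+j₂+J+1=10
(j₁±m₁, j₂±m₂, J±M) = (3,1,2,3,5,4)
P² = 11520/7
sum k=0..0:
  [0] +1/72 = 1/72
S = 1/72
C² = P²·S² = 20/63 ; C = +0.563436

+√(20/63) = +0.563436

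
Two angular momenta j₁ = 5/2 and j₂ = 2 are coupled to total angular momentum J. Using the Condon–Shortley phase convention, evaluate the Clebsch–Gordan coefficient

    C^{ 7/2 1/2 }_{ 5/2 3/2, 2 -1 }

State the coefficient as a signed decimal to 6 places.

√[8·1!4!3!/9! · 4!1!1!3!4!3!] = √(2304/35)
  +(−1)^0/∏(0,1,1,1,3,2)! = 1/12  (running 1/12)
  +(−1)^1/∏(1,0,0,0,4,3)! = -1/144  (running 11/144)
⟨..|..⟩ = √(2304/35)·(11/144) = +0.619780

+0.619780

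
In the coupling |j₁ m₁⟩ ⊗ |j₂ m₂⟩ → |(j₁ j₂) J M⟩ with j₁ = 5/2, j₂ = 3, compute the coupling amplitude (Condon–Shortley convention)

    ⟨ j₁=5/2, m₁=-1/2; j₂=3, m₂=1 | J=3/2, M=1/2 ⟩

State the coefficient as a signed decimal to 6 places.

−√(1/105) = -0.097590

j₁+j₂−J=4  J+j₁−j₂=1  J−j₁+j₂=2  j₁+j₂+J+1=8
(j₁±m₁, j₂±m₂, J±M) = (2,3,4,2,2,1)
P² = 192/35
sum k=2..3:
  [2] +1/8 = 1/8
  [3] −1/6 = -1/6
S = -1/24
C² = P²·S² = 1/105 ; C = -0.097590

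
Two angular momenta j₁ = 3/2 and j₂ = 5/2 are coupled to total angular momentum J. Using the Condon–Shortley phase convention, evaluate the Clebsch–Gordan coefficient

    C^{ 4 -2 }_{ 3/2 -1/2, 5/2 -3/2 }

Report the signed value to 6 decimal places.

triangle: 0!×3!×5!/9! = 720/362880
(j±m)!: 1!×2!×1!×4!×2!×6! = 69120
prefactor² = (2J+1)×Δ×N² = 8640/7
  k=0: +1/(0!×0!×2!×1!×1!×4!) = 1/48
Σ = 1/48  ⇒  CG² = 8640/7×1/48² = 15/28
CG = +√(15/28) = +0.731925

+√(15/28) = +0.731925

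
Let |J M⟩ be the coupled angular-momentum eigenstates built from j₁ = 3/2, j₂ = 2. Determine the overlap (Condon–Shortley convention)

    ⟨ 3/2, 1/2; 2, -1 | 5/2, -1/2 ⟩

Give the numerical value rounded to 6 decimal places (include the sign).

+0.597614

triangle: 1!*2!*3!/7! = 12/5040
(j±m)!: 2!*1!*1!*3!*2!*3! = 144
prefactor² = (2J+1)*Δ*N² = 72/35
  k=0: +1/(0!*1!*1!*1!*1!*2!) = 1/2
  k=1: −1/(1!*0!*0!*0!*2!*3!) = -1/12
Σ = 5/12  ⇒  CG² = 72/35*5/12² = 5/14
CG = +√(5/14) = +0.597614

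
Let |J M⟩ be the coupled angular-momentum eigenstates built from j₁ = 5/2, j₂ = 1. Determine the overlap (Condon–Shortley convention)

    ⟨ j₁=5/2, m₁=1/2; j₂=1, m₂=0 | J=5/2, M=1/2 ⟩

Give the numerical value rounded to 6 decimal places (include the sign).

√[6·1!4!1!/7! · 3!2!1!1!3!2!] = √(144/35)
  +(−1)^0/∏(0,1,2,1,2,0)! = 1/4  (running 1/4)
  +(−1)^1/∏(1,0,1,0,3,1)! = -1/6  (running 1/12)
⟨..|..⟩ = √(144/35)·(1/12) = +0.169031

+√(1/35) ≈ +0.169031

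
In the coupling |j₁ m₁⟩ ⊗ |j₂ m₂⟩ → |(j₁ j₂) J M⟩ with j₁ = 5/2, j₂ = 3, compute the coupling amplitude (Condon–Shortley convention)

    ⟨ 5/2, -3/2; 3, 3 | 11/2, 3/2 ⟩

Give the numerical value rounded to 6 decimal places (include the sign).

+√(1/66) ≈ +0.123091

triangle: 0!*5!*6!/12! = 86400/479001600
(j±m)!: 1!*4!*6!*0!*7!*4! = 2090188800
prefactor² = (2J+1)*Δ*N² = 49766400/11
  k=0: +1/(0!*0!*4!*6!*1!*0!) = 1/17280
Σ = 1/17280  ⇒  CG² = 49766400/11*1/17280² = 1/66
CG = +√(1/66) = +0.123091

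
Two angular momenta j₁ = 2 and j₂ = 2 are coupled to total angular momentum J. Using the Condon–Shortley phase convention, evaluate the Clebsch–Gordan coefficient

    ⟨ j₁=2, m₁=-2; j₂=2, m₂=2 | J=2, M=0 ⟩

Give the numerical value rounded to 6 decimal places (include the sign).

+0.534522  (= +√(2/7))

j₁+j₂−J=2  J+j₁−j₂=2  J−j₁+j₂=2  j₁+j₂+J+1=7
(j₁±m₁, j₂±m₂, J±M) = (0,4,4,0,2,2)
P² = 128/7
sum k=2..2:
  [2] +1/8 = 1/8
S = 1/8
C² = P²·S² = 2/7 ; C = +0.534522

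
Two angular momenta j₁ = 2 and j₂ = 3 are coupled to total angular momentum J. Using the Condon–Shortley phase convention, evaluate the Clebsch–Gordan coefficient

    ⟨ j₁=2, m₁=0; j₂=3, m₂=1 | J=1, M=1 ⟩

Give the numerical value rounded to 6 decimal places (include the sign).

triangle: 4!×0!×2!/7! = 48/5040
(j±m)!: 2!×2!×4!×2!×2!×0! = 384
prefactor² = (2J+1)×Δ×N² = 384/35
  k=2: +1/(2!×2!×0!×2!×0!×0!) = 1/8
Σ = 1/8  ⇒  CG² = 384/35×1/8² = 6/35
CG = +√(6/35) = +0.414039

+0.414039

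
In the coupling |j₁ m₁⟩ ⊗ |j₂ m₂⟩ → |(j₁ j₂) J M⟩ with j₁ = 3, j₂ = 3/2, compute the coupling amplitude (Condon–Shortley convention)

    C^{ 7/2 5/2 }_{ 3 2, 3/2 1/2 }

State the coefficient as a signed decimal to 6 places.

√[8·1!5!2!/9! · 5!1!2!1!6!1!] = √(6400/7)
  +(−1)^0/∏(0,1,1,2,4,0)! = 1/48  (running 1/48)
  +(−1)^1/∏(1,0,0,1,5,1)! = -1/120  (running 1/80)
⟨..|..⟩ = √(6400/7)·(1/80) = +0.377964

+√(1/7) = +0.377964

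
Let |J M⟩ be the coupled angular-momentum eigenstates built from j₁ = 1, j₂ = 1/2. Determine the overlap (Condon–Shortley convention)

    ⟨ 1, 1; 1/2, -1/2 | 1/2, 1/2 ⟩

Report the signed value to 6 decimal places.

triangle: 1!*1!*0!/3! = 1/6
(j±m)!: 2!*0!*0!*1!*1!*0! = 2
prefactor² = (2J+1)*Δ*N² = 2/3
  k=0: +1/(0!*1!*0!*0!*1!*0!) = 1
Σ = 1  ⇒  CG² = 2/3*1² = 2/3
CG = +√(2/3) = +0.816497

+√(2/3) = +0.816497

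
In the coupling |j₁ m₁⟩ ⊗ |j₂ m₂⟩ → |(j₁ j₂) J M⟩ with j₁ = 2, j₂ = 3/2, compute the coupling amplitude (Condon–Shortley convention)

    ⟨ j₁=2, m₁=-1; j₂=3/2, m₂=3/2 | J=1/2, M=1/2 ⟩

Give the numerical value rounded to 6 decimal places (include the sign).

j₁+j₂−J=3  J+j₁−j₂=1  J−j₁+j₂=0  j₁+j₂+J+1=5
(j₁±m₁, j₂±m₂, J±M) = (1,3,3,0,1,0)
P² = 18/5
sum k=3..3:
  [3] −1/6 = -1/6
S = -1/6
C² = P²·S² = 1/10 ; C = -0.316228

-0.316228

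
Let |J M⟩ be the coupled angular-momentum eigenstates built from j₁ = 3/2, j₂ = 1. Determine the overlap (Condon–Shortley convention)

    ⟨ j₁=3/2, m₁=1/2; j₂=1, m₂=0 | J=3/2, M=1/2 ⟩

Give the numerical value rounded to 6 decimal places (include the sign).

+√(1/15) ≈ +0.258199

triangle: 1!·2!·1!/5! = 2/120
(j±m)!: 2!·1!·1!·1!·2!·1! = 4
prefactor² = (2J+1)·Δ·N² = 4/15
  k=0: +1/(0!·1!·1!·1!·1!·0!) = 1
  k=1: −1/(1!·0!·0!·0!·2!·1!) = -1/2
Σ = 1/2  ⇒  CG² = 4/15·1/2² = 1/15
CG = +√(1/15) = +0.258199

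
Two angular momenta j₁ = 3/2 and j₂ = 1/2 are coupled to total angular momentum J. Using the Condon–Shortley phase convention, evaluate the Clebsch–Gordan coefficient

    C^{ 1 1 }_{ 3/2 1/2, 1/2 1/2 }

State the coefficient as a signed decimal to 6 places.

j₁+j₂−J=1  J+j₁−j₂=2  J−j₁+j₂=0  j₁+j₂+J+1=4
(j₁±m₁, j₂±m₂, J±M) = (2,1,1,0,2,0)
P² = 1
sum k=1..1:
  [1] −1/2 = -1/2
S = -1/2
C² = P²·S² = 1/4 ; C = -0.500000

-0.500000  (= −√(1/4))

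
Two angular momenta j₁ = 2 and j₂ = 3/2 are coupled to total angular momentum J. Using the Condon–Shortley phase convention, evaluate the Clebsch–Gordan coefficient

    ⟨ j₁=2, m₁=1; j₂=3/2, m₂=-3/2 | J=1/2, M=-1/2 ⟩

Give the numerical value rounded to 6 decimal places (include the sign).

+0.316228  (= +√(1/10))

j₁+j₂−J=3  J+j₁−j₂=1  J−j₁+j₂=0  j₁+j₂+J+1=5
(j₁±m₁, j₂±m₂, J±M) = (3,1,0,3,0,1)
P² = 18/5
sum k=0..0:
  [0] +1/6 = 1/6
S = 1/6
C² = P²·S² = 1/10 ; C = +0.316228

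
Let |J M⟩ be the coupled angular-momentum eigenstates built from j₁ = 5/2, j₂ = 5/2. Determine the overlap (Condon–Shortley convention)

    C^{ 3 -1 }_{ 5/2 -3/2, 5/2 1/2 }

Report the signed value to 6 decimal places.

+√(1/30) ≈ +0.182574

√[7·2!3!3!/9! · 1!4!3!2!2!4!] = √(96/5)
  +(−1)^1/∏(1,1,3,2,0,1)! = -1/12  (running -1/12)
  +(−1)^2/∏(2,0,2,1,1,2)! = 1/8  (running 1/24)
⟨..|..⟩ = √(96/5)·(1/24) = +0.182574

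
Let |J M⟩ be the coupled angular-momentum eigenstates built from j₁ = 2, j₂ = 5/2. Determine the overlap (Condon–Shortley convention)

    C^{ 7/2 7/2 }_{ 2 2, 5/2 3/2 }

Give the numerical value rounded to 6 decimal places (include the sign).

+0.666667  (= +√(4/9))

triangle: 1!·3!·4!/9! = 144/362880
(j±m)!: 4!·0!·4!·1!·7!·0! = 2903040
prefactor² = (2J+1)·Δ·N² = 9216
  k=0: +1/(0!·1!·0!·4!·3!·0!) = 1/144
Σ = 1/144  ⇒  CG² = 9216·1/144² = 4/9
CG = +√(4/9) = +0.666667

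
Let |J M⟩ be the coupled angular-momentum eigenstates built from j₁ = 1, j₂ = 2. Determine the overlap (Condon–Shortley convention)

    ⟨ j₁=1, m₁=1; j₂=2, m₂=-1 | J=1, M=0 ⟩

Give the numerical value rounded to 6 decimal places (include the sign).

triangle: 2!*0!*2!/5! = 4/120
(j±m)!: 2!*0!*1!*3!*1!*1! = 12
prefactor² = (2J+1)*Δ*N² = 6/5
  k=0: +1/(0!*2!*0!*1!*0!*1!) = 1/2
Σ = 1/2  ⇒  CG² = 6/5*1/2² = 3/10
CG = +√(3/10) = +0.547723

+0.547723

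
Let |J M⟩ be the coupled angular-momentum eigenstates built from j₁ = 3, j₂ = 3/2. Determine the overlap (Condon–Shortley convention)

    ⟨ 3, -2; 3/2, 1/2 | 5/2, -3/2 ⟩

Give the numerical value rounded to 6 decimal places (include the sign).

j₁+j₂−J=2  J+j₁−j₂=4  J−j₁+j₂=1  j₁+j₂+J+1=8
(j₁±m₁, j₂±m₂, J±M) = (1,5,2,1,1,4)
P² = 288/7
sum k=1..2:
  [1] −1/24 = -1/24
  [2] +1/12 = 1/12
S = 1/24
C² = P²·S² = 1/14 ; C = +0.267261

+0.267261  (= +√(1/14))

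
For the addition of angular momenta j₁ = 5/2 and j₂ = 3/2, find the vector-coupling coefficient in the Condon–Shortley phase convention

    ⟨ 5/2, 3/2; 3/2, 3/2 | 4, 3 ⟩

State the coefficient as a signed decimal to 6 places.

√[9·0!5!3!/9! · 4!1!3!0!7!1!] = √(12960)
  +(−1)^0/∏(0,0,1,3,4,0)! = 1/144  (running 1/144)
⟨..|..⟩ = √(12960)·(1/144) = +0.790569

+√(5/8) = +0.790569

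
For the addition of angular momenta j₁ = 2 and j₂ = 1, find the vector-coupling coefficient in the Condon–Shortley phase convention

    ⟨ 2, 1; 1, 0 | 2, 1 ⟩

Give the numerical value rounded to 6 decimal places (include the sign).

triangle: 1!*3!*1!/6! = 6/720
(j±m)!: 3!*1!*1!*1!*3!*1! = 36
prefactor² = (2J+1)*Δ*N² = 3/2
  k=0: +1/(0!*1!*1!*1!*2!*0!) = 1/2
  k=1: −1/(1!*0!*0!*0!*3!*1!) = -1/6
Σ = 1/3  ⇒  CG² = 3/2*1/3² = 1/6
CG = +√(1/6) = +0.408248

+0.408248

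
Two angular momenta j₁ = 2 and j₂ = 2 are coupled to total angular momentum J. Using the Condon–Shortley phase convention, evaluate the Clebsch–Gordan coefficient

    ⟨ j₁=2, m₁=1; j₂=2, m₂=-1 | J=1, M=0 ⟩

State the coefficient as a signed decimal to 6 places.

j₁+j₂−J=3  J+j₁−j₂=1  J−j₁+j₂=1  j₁+j₂+J+1=6
(j₁±m₁, j₂±m₂, J±M) = (3,1,1,3,1,1)
P² = 9/10
sum k=0..1:
  [0] +1/6 = 1/6
  [1] −1/2 = -1/2
S = -1/3
C² = P²·S² = 1/10 ; C = -0.316228

−√(1/10) ≈ -0.316228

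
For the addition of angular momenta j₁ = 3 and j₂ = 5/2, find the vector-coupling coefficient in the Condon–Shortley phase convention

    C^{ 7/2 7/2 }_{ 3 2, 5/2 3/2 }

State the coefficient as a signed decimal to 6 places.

-0.666667

√[8·2!4!3!/10! · 5!1!4!1!7!0!] = √(9216)
  +(−1)^1/∏(1,1,0,3,4,0)! = -1/144  (running -1/144)
⟨..|..⟩ = √(9216)·(-1/144) = -0.666667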